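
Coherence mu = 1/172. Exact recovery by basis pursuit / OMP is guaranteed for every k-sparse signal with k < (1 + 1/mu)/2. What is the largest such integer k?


1/mu = 172.
1 + 1/mu = 173.
(1 + 1/mu)/2 = 86.5 is not an integer, so k_max = floor(86.5) = 86.

86


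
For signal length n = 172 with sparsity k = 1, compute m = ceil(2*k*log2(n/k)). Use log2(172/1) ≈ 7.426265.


log2(n/k) = log2(172/1) ≈ 7.426265.
2*k*log2(n/k) ≈ 2*1*7.426265 = 14.85253.
m = ceil(14.85253) = 15.

15


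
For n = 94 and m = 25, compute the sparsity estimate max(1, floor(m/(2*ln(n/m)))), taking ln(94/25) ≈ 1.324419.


n/m = 94/25.
ln(n/m) ≈ 1.324419.
2*ln(n/m) ≈ 2.648838.
m/(2*ln(n/m)) ≈ 25/2.648838 ≈ 9.4381.
floor = 9.
k_max = max(1, 9) = 9.

9


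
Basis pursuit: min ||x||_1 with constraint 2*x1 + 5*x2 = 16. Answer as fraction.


Axis intercepts:
  x1 = 8, x2 = 0: L1 = 8
  x1 = 0, x2 = 16/5: L1 = 16/5
x* = (0, 16/5)
||x*||_1 = 16/5.

16/5


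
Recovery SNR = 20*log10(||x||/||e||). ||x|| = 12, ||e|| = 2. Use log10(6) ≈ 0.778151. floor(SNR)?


||x||/||e|| = 12/2 = 6.
log10(6) ≈ 0.778151.
20*log10(||x||/||e||) ≈ 20*0.778151 = 15.56302.
floor(15.56302) = 15.

15


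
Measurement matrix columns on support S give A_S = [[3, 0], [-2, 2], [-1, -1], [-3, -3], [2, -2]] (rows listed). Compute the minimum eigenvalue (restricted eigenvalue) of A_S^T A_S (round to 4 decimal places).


A_S^T A_S = [[27, 2], [2, 18]].
trace = 45.
det = 482.
disc = trace^2 - 4*det = 2025 - 4*482 = 97.
sqrt(97) ≈ 9.848858.
lam_min = (45 - sqrt(97))/2 ≈ (45 - 9.848858)/2 = 17.575571 ≈ 17.5756.

17.5756


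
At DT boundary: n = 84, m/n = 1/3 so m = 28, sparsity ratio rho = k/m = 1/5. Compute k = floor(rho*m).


m = 1/3*84 = 28.
rho = 1/5.
rho*m = 1/5*28 = 5.6.
k = floor(5.6) = 5.

5


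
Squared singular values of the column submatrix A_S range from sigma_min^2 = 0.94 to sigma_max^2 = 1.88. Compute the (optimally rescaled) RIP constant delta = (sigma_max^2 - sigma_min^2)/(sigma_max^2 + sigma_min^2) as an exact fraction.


lambda_max - lambda_min = 1.88 - 0.94 = 0.94.
lambda_max + lambda_min = 1.88 + 0.94 = 2.82.
delta = 0.94/2.82 = 94/282 = 1/3.

1/3


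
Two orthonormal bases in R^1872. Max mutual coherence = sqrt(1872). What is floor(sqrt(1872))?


43^2 = 1849 <= 1872 < 1936 = 44^2, so 43 <= sqrt(1872) < 44.
floor(sqrt(1872)) = 43.

43


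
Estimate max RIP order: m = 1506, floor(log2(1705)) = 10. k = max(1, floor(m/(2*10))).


floor(log2(1705)) = 10.
2*10 = 20.
m/(2*floor(log2(n))) = 1506/20 ≈ 75.3.
floor = 75.
k = max(1, 75) = 75.

75


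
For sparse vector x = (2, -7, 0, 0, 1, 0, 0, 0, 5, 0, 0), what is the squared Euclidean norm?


Non-zero entries: [(0, 2), (1, -7), (4, 1), (8, 5)]
Squares: [4, 49, 1, 25]
||x||_2^2 = sum = 79.

79


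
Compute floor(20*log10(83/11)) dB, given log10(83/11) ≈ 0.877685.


||x||/||e|| = 83/11.
log10(83/11) ≈ 0.877685.
20*log10(||x||/||e||) ≈ 20*0.877685 = 17.5537.
floor(17.5537) = 17.

17


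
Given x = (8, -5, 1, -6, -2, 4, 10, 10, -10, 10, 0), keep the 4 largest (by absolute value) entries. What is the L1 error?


Sorted |x_i| descending: [10, 10, 10, 10, 8, 6, 5, 4, 2, 1, 0]
Keep top 4: [10, 10, 10, 10]
Tail entries: [8, 6, 5, 4, 2, 1, 0]
L1 error = sum of tail = 26.

26


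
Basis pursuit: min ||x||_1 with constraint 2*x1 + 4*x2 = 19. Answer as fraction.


Axis intercepts:
  x1 = 19/2, x2 = 0: L1 = 19/2
  x1 = 0, x2 = 19/4: L1 = 19/4
x* = (0, 19/4)
||x*||_1 = 19/4.

19/4


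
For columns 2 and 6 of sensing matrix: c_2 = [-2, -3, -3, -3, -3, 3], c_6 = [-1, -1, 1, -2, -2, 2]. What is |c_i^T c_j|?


Inner product: -2*-1 + -3*-1 + -3*1 + -3*-2 + -3*-2 + 3*2
Products: [2, 3, -3, 6, 6, 6]
Sum = 20.
|dot| = 20.

20


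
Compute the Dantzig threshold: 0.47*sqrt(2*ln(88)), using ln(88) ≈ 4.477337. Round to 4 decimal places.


ln(88) ≈ 4.477337.
2*ln(n) ≈ 8.954674.
sqrt(2*ln(n)) ≈ sqrt(8.954674) ≈ 2.992436.
threshold ≈ 0.47*2.992436 = 1.40644492 ≈ 1.4064.

1.4064


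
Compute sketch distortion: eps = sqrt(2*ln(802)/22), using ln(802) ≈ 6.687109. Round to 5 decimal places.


ln(802) ≈ 6.687109.
2*ln(N)/m ≈ 2*6.687109/22 ≈ 0.607919.
eps = sqrt(0.607919) ≈ 0.7796916 ≈ 0.77969.

0.77969


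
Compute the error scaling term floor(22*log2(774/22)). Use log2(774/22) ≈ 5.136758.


log2(n/k) = log2(774/22) ≈ 5.136758.
k*log2(n/k) ≈ 22*5.136758 = 113.008676.
floor(113.008676) = 113.

113


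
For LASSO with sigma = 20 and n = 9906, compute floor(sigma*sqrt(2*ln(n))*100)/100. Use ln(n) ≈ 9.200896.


ln(9906) ≈ 9.200896.
2*ln(n) ≈ 18.401792.
sqrt(2*ln(n)) ≈ sqrt(18.401792) ≈ 4.289731.
lambda ≈ 20*4.289731 = 85.79462.
floor(lambda*100)/100 = 85.79.

85.79


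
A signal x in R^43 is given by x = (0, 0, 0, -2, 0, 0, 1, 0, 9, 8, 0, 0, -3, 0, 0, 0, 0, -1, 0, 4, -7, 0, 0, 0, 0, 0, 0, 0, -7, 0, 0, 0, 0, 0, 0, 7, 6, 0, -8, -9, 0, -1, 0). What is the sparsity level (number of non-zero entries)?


Non-zero positions: [3, 6, 8, 9, 12, 17, 19, 20, 28, 35, 36, 38, 39, 41].
Sparsity = 14.

14


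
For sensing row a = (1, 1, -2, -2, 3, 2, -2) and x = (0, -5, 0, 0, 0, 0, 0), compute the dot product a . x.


Non-zero terms: ['1*-5']
Products: [-5]
y = sum = -5.

-5


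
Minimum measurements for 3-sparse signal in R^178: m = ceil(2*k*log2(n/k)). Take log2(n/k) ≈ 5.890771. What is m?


log2(n/k) = log2(178/3) ≈ 5.890771.
2*k*log2(n/k) ≈ 2*3*5.890771 = 35.344626.
m = ceil(35.344626) = 36.

36


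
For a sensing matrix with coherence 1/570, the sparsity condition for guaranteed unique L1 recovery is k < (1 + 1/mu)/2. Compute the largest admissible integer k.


1/mu = 570.
1 + 1/mu = 571.
(1 + 1/mu)/2 = 285.5 is not an integer, so k_max = floor(285.5) = 285.

285


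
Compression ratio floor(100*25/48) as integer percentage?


100*m/n = 100*25/48 ≈ 52.0833.
floor = 52.

52


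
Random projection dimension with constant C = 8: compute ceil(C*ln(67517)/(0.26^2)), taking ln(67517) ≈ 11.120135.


ln(67517) ≈ 11.120135.
eps^2 = 0.26^2 = 0.0676.
C*ln(N)/eps^2 ≈ 8*11.120135/0.0676 ≈ 1315.9923.
m = ceil(1315.9923) = 1316.

1316


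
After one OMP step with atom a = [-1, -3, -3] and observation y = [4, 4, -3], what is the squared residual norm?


a^T a = 19.
a^T y = -7.
coeff = -7/19 = -7/19.
||r||^2 = 730/19.

730/19


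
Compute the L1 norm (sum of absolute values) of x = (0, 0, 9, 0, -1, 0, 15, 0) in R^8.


Non-zero entries: [(2, 9), (4, -1), (6, 15)]
Absolute values: [9, 1, 15]
||x||_1 = sum = 25.

25


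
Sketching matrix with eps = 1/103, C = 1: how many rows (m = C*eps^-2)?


1/eps = 103.
(1/eps)^2 = 10609.
m = 1*10609 = 10609.

10609


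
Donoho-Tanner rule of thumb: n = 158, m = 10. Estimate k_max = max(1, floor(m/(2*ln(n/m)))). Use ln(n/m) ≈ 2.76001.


n/m = 158/10 = 79/5.
ln(n/m) ≈ 2.76001.
2*ln(n/m) ≈ 5.52002.
m/(2*ln(n/m)) ≈ 10/5.52002 ≈ 1.8116.
floor = 1.
k_max = max(1, 1) = 1.

1


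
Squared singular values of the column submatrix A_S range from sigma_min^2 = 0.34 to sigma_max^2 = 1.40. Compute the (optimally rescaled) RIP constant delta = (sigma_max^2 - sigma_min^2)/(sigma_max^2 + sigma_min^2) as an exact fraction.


lambda_max - lambda_min = 1.40 - 0.34 = 1.06.
lambda_max + lambda_min = 1.40 + 0.34 = 1.74.
delta = 1.06/1.74 = 106/174 = 53/87.

53/87


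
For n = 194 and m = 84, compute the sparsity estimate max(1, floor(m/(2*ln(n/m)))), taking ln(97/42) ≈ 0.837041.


n/m = 194/84 = 97/42.
ln(n/m) ≈ 0.837041.
2*ln(n/m) ≈ 1.674082.
m/(2*ln(n/m)) ≈ 84/1.674082 ≈ 50.1768.
floor = 50.
k_max = max(1, 50) = 50.

50


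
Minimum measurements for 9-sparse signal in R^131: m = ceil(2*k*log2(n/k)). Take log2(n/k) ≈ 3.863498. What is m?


log2(n/k) = log2(131/9) ≈ 3.863498.
2*k*log2(n/k) ≈ 2*9*3.863498 = 69.542964.
m = ceil(69.542964) = 70.

70


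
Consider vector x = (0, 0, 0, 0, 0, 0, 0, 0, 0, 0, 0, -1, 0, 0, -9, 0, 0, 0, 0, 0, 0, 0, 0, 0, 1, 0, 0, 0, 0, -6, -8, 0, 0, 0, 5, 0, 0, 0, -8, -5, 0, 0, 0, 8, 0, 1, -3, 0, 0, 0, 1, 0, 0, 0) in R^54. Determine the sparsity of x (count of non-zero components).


Non-zero positions: [11, 14, 24, 29, 30, 34, 38, 39, 43, 45, 46, 50].
Sparsity = 12.

12


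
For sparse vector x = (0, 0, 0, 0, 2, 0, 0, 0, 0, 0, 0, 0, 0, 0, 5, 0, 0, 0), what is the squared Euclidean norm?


Non-zero entries: [(4, 2), (14, 5)]
Squares: [4, 25]
||x||_2^2 = sum = 29.

29


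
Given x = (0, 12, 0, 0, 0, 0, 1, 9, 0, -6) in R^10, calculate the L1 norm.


Non-zero entries: [(1, 12), (6, 1), (7, 9), (9, -6)]
Absolute values: [12, 1, 9, 6]
||x||_1 = sum = 28.

28


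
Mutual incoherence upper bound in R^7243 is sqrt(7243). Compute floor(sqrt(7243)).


85^2 = 7225 <= 7243 < 7396 = 86^2, so 85 <= sqrt(7243) < 86.
floor(sqrt(7243)) = 85.

85


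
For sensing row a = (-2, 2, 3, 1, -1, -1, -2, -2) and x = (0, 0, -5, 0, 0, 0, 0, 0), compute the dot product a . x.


Non-zero terms: ['3*-5']
Products: [-15]
y = sum = -15.

-15


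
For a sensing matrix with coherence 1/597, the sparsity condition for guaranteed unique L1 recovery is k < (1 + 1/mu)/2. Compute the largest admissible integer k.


1/mu = 597.
1 + 1/mu = 598.
(1 + 1/mu)/2 = 299 is an integer and the inequality is strict, so k_max = 299 - 1 = 298.

298


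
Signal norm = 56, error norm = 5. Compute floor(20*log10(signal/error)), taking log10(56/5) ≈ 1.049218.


||x||/||e|| = 56/5.
log10(56/5) ≈ 1.049218.
20*log10(||x||/||e||) ≈ 20*1.049218 = 20.98436.
floor(20.98436) = 20.

20


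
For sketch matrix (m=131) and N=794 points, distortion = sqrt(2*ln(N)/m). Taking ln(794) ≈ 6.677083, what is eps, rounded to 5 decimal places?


ln(794) ≈ 6.677083.
2*ln(N)/m ≈ 2*6.677083/131 ≈ 0.1019402.
eps = sqrt(0.1019402) ≈ 0.3192808 ≈ 0.31928.

0.31928


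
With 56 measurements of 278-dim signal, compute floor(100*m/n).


100*m/n = 100*56/278 ≈ 20.1439.
floor = 20.

20


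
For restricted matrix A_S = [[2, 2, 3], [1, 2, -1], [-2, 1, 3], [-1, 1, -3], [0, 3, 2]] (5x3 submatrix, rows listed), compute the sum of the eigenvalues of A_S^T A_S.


Sum of eigenvalues of A_S^T A_S = trace(A_S^T A_S) = sum of squared column norms of A_S.
A_S^T A_S diagonal: [10, 19, 32].
trace = 10 + 19 + 32 = 61.

61


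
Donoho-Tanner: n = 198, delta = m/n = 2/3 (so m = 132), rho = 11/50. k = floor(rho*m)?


m = 2/3*198 = 132.
rho = 11/50.
rho*m = 11/50*132 = 29.04.
k = floor(29.04) = 29.

29


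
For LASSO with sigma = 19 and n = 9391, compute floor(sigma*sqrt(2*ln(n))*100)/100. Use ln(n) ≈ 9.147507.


ln(9391) ≈ 9.147507.
2*ln(n) ≈ 18.295014.
sqrt(2*ln(n)) ≈ sqrt(18.295014) ≈ 4.277267.
lambda ≈ 19*4.277267 = 81.268073.
floor(lambda*100)/100 = 81.26.

81.26


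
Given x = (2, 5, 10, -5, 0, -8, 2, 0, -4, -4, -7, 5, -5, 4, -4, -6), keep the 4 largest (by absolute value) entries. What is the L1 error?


Sorted |x_i| descending: [10, 8, 7, 6, 5, 5, 5, 5, 4, 4, 4, 4, 2, 2, 0, 0]
Keep top 4: [10, 8, 7, 6]
Tail entries: [5, 5, 5, 5, 4, 4, 4, 4, 2, 2, 0, 0]
L1 error = sum of tail = 40.

40


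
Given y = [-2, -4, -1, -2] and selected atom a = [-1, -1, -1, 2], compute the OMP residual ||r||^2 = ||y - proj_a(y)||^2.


a^T a = 7.
a^T y = 3.
coeff = 3/7 = 3/7.
||r||^2 = 166/7.

166/7


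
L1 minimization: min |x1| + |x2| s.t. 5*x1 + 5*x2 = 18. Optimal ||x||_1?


Axis intercepts:
  x1 = 18/5, x2 = 0: L1 = 18/5
  x1 = 0, x2 = 18/5: L1 = 18/5
x* = (18/5, 0)
||x*||_1 = 18/5.

18/5


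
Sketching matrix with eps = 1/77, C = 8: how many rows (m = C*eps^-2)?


1/eps = 77.
(1/eps)^2 = 5929.
m = 8*5929 = 47432.

47432


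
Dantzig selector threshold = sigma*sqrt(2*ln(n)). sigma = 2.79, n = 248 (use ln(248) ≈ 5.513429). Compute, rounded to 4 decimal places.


ln(248) ≈ 5.513429.
2*ln(n) ≈ 11.026858.
sqrt(2*ln(n)) ≈ sqrt(11.026858) ≈ 3.320671.
threshold ≈ 2.79*3.320671 = 9.26467209 ≈ 9.2647.

9.2647


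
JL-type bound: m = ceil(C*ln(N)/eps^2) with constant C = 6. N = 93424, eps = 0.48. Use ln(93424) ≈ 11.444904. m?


ln(93424) ≈ 11.444904.
eps^2 = 0.48^2 = 0.2304.
C*ln(N)/eps^2 ≈ 6*11.444904/0.2304 ≈ 298.0444.
m = ceil(298.0444) = 299.

299


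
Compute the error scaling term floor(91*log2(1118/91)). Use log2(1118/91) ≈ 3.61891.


log2(n/k) = log2(1118/91) ≈ 3.61891.
k*log2(n/k) ≈ 91*3.61891 = 329.32081.
floor(329.32081) = 329.

329


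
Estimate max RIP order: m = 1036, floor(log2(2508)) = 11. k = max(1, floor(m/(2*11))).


floor(log2(2508)) = 11.
2*11 = 22.
m/(2*floor(log2(n))) = 1036/22 ≈ 47.0909.
floor = 47.
k = max(1, 47) = 47.

47


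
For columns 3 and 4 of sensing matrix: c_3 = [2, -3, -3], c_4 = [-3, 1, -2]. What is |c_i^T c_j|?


Inner product: 2*-3 + -3*1 + -3*-2
Products: [-6, -3, 6]
Sum = -3.
|dot| = 3.

3


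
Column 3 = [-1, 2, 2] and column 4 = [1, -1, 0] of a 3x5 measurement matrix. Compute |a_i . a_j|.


Inner product: -1*1 + 2*-1 + 2*0
Products: [-1, -2, 0]
Sum = -3.
|dot| = 3.

3


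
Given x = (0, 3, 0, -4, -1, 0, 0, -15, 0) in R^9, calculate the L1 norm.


Non-zero entries: [(1, 3), (3, -4), (4, -1), (7, -15)]
Absolute values: [3, 4, 1, 15]
||x||_1 = sum = 23.

23


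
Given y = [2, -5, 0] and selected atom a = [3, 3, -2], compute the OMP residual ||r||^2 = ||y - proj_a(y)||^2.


a^T a = 22.
a^T y = -9.
coeff = -9/22 = -9/22.
||r||^2 = 557/22.

557/22


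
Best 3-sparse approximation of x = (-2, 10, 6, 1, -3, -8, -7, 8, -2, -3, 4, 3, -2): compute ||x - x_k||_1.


Sorted |x_i| descending: [10, 8, 8, 7, 6, 4, 3, 3, 3, 2, 2, 2, 1]
Keep top 3: [10, 8, 8]
Tail entries: [7, 6, 4, 3, 3, 3, 2, 2, 2, 1]
L1 error = sum of tail = 33.

33


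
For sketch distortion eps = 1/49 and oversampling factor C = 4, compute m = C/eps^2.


1/eps = 49.
(1/eps)^2 = 2401.
m = 4*2401 = 9604.

9604


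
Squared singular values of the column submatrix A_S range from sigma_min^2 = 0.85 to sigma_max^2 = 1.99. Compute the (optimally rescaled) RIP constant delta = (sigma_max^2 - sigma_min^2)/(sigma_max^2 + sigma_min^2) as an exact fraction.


lambda_max - lambda_min = 1.99 - 0.85 = 1.14.
lambda_max + lambda_min = 1.99 + 0.85 = 2.84.
delta = 1.14/2.84 = 114/284 = 57/142.

57/142


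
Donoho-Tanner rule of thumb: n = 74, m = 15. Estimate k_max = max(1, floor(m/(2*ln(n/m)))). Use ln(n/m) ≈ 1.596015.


n/m = 74/15.
ln(n/m) ≈ 1.596015.
2*ln(n/m) ≈ 3.19203.
m/(2*ln(n/m)) ≈ 15/3.19203 ≈ 4.6992.
floor = 4.
k_max = max(1, 4) = 4.

4


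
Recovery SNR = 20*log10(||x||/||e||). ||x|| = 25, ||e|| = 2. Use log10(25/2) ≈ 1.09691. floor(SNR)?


||x||/||e|| = 25/2.
log10(25/2) ≈ 1.09691.
20*log10(||x||/||e||) ≈ 20*1.09691 = 21.9382.
floor(21.9382) = 21.

21


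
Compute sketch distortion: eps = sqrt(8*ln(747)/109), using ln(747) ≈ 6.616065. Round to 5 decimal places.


ln(747) ≈ 6.616065.
8*ln(N)/m ≈ 8*6.616065/109 ≈ 0.48558275.
eps = sqrt(0.48558275) ≈ 0.6968377 ≈ 0.69684.

0.69684


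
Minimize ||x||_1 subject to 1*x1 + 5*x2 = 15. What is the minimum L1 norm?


Axis intercepts:
  x1 = 15, x2 = 0: L1 = 15
  x1 = 0, x2 = 3: L1 = 3
x* = (0, 3)
||x*||_1 = 3.

3


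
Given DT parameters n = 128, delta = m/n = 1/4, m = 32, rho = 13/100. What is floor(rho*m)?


m = 1/4*128 = 32.
rho = 13/100.
rho*m = 13/100*32 = 4.16.
k = floor(4.16) = 4.

4


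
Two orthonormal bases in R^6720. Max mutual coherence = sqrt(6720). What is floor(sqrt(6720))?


81^2 = 6561 <= 6720 < 6724 = 82^2, so 81 <= sqrt(6720) < 82.
floor(sqrt(6720)) = 81.

81


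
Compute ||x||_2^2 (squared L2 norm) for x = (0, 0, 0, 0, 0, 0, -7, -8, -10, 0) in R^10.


Non-zero entries: [(6, -7), (7, -8), (8, -10)]
Squares: [49, 64, 100]
||x||_2^2 = sum = 213.

213


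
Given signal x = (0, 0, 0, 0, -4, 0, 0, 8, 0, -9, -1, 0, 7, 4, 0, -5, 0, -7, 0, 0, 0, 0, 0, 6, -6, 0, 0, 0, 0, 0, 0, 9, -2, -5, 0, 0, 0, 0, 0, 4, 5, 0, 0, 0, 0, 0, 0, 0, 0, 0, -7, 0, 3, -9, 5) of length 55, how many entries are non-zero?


Non-zero positions: [4, 7, 9, 10, 12, 13, 15, 17, 23, 24, 31, 32, 33, 39, 40, 50, 52, 53, 54].
Sparsity = 19.

19


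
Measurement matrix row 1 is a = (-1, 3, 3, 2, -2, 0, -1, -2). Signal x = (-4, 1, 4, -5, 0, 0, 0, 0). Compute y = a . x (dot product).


Non-zero terms: ['-1*-4', '3*1', '3*4', '2*-5']
Products: [4, 3, 12, -10]
y = sum = 9.

9


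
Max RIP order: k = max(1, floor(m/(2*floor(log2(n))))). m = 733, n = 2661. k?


floor(log2(2661)) = 11.
2*11 = 22.
m/(2*floor(log2(n))) = 733/22 ≈ 33.3182.
floor = 33.
k = max(1, 33) = 33.

33


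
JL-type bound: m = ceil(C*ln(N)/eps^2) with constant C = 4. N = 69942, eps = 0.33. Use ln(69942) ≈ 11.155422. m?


ln(69942) ≈ 11.155422.
eps^2 = 0.33^2 = 0.1089.
C*ln(N)/eps^2 ≈ 4*11.155422/0.1089 ≈ 409.7492.
m = ceil(409.7492) = 410.

410


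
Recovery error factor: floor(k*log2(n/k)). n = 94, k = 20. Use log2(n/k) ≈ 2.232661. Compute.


log2(n/k) = log2(94/20) ≈ 2.232661.
k*log2(n/k) ≈ 20*2.232661 = 44.65322.
floor(44.65322) = 44.

44


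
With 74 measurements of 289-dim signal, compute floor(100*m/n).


100*m/n = 100*74/289 ≈ 25.6055.
floor = 25.

25


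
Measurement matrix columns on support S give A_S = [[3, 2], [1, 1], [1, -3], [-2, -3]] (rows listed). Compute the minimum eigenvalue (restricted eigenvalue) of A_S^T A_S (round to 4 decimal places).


A_S^T A_S = [[15, 10], [10, 23]].
trace = 38.
det = 245.
disc = trace^2 - 4*det = 1444 - 4*245 = 464.
sqrt(464) ≈ 21.540659.
lam_min = (38 - sqrt(464))/2 ≈ (38 - 21.540659)/2 = 8.2296705 ≈ 8.2297.

8.2297


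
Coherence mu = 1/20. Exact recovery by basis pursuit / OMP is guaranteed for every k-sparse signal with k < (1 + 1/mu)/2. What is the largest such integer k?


1/mu = 20.
1 + 1/mu = 21.
(1 + 1/mu)/2 = 10.5 is not an integer, so k_max = floor(10.5) = 10.

10


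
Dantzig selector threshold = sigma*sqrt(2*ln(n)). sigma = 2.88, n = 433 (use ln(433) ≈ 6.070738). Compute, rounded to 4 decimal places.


ln(433) ≈ 6.070738.
2*ln(n) ≈ 12.141476.
sqrt(2*ln(n)) ≈ sqrt(12.141476) ≈ 3.484462.
threshold ≈ 2.88*3.484462 = 10.03525056 ≈ 10.0353.

10.0353


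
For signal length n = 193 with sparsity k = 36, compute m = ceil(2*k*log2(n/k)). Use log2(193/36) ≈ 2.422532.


log2(n/k) = log2(193/36) ≈ 2.422532.
2*k*log2(n/k) ≈ 2*36*2.422532 = 174.422304.
m = ceil(174.422304) = 175.

175


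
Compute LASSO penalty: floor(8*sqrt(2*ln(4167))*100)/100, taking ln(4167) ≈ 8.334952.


ln(4167) ≈ 8.334952.
2*ln(n) ≈ 16.669904.
sqrt(2*ln(n)) ≈ sqrt(16.669904) ≈ 4.082879.
lambda ≈ 8*4.082879 = 32.663032.
floor(lambda*100)/100 = 32.66.

32.66


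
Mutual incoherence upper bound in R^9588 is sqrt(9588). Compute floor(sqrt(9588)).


97^2 = 9409 <= 9588 < 9604 = 98^2, so 97 <= sqrt(9588) < 98.
floor(sqrt(9588)) = 97.

97


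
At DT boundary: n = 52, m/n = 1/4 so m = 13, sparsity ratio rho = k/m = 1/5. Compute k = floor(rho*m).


m = 1/4*52 = 13.
rho = 1/5.
rho*m = 1/5*13 = 2.6.
k = floor(2.6) = 2.

2


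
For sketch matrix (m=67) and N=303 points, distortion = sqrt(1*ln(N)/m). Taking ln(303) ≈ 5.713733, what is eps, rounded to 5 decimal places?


ln(303) ≈ 5.713733.
1*ln(N)/m ≈ 1*5.713733/67 ≈ 0.0852796.
eps = sqrt(0.0852796) ≈ 0.2920267 ≈ 0.29203.

0.29203


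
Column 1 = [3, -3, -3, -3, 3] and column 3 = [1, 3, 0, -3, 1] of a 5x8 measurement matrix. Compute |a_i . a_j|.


Inner product: 3*1 + -3*3 + -3*0 + -3*-3 + 3*1
Products: [3, -9, 0, 9, 3]
Sum = 6.
|dot| = 6.

6


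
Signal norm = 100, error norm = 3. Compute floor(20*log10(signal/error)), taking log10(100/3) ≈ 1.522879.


||x||/||e|| = 100/3.
log10(100/3) ≈ 1.522879.
20*log10(||x||/||e||) ≈ 20*1.522879 = 30.45758.
floor(30.45758) = 30.

30


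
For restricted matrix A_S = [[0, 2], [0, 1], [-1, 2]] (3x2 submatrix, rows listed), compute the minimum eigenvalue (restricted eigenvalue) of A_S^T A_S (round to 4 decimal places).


A_S^T A_S = [[1, -2], [-2, 9]].
trace = 10.
det = 5.
disc = trace^2 - 4*det = 100 - 4*5 = 80.
sqrt(80) ≈ 8.944272.
lam_min = (10 - sqrt(80))/2 ≈ (10 - 8.944272)/2 = 0.527864 ≈ 0.5279.

0.5279


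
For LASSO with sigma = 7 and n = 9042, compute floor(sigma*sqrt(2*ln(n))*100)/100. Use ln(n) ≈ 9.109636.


ln(9042) ≈ 9.109636.
2*ln(n) ≈ 18.219272.
sqrt(2*ln(n)) ≈ sqrt(18.219272) ≈ 4.268404.
lambda ≈ 7*4.268404 = 29.878828.
floor(lambda*100)/100 = 29.87.

29.87


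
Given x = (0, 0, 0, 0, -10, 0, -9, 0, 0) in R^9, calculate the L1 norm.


Non-zero entries: [(4, -10), (6, -9)]
Absolute values: [10, 9]
||x||_1 = sum = 19.

19


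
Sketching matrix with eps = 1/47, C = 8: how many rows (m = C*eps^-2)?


1/eps = 47.
(1/eps)^2 = 2209.
m = 8*2209 = 17672.

17672


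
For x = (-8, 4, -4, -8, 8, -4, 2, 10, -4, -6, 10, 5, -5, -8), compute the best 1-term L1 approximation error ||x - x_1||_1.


Sorted |x_i| descending: [10, 10, 8, 8, 8, 8, 6, 5, 5, 4, 4, 4, 4, 2]
Keep top 1: [10]
Tail entries: [10, 8, 8, 8, 8, 6, 5, 5, 4, 4, 4, 4, 2]
L1 error = sum of tail = 76.

76


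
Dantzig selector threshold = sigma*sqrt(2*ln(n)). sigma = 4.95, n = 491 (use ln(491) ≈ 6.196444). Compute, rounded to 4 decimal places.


ln(491) ≈ 6.196444.
2*ln(n) ≈ 12.392888.
sqrt(2*ln(n)) ≈ sqrt(12.392888) ≈ 3.520353.
threshold ≈ 4.95*3.520353 = 17.42574735 ≈ 17.4257.

17.4257


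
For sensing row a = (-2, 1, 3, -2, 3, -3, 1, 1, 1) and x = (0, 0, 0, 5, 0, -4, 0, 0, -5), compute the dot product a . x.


Non-zero terms: ['-2*5', '-3*-4', '1*-5']
Products: [-10, 12, -5]
y = sum = -3.

-3


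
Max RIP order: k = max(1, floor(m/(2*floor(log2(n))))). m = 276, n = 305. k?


floor(log2(305)) = 8.
2*8 = 16.
m/(2*floor(log2(n))) = 276/16 ≈ 17.25.
floor = 17.
k = max(1, 17) = 17.

17


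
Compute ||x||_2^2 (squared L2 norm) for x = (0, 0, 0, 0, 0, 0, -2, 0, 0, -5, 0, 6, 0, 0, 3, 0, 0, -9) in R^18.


Non-zero entries: [(6, -2), (9, -5), (11, 6), (14, 3), (17, -9)]
Squares: [4, 25, 36, 9, 81]
||x||_2^2 = sum = 155.

155


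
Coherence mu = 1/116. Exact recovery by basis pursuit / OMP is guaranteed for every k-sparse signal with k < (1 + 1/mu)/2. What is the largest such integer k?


1/mu = 116.
1 + 1/mu = 117.
(1 + 1/mu)/2 = 58.5 is not an integer, so k_max = floor(58.5) = 58.

58


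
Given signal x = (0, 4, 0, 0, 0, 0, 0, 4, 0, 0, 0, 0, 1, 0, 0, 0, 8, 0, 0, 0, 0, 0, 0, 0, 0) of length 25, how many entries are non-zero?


Non-zero positions: [1, 7, 12, 16].
Sparsity = 4.

4


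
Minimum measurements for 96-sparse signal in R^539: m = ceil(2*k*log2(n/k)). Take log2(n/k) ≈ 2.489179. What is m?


log2(n/k) = log2(539/96) ≈ 2.489179.
2*k*log2(n/k) ≈ 2*96*2.489179 = 477.922368.
m = ceil(477.922368) = 478.

478


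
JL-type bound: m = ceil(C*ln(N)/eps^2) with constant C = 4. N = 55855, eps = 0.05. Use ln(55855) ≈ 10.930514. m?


ln(55855) ≈ 10.930514.
eps^2 = 0.05^2 = 0.0025.
C*ln(N)/eps^2 ≈ 4*10.930514/0.0025 ≈ 17488.8224.
m = ceil(17488.8224) = 17489.

17489


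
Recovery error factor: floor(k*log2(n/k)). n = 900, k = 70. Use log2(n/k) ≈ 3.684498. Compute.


log2(n/k) = log2(900/70) ≈ 3.684498.
k*log2(n/k) ≈ 70*3.684498 = 257.91486.
floor(257.91486) = 257.

257


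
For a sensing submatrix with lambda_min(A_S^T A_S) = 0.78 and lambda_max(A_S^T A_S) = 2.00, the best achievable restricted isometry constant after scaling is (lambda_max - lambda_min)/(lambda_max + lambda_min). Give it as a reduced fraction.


lambda_max - lambda_min = 2.00 - 0.78 = 1.22.
lambda_max + lambda_min = 2.00 + 0.78 = 2.78.
delta = 1.22/2.78 = 122/278 = 61/139.

61/139


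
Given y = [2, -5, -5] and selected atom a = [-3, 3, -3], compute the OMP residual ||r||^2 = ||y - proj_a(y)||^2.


a^T a = 27.
a^T y = -6.
coeff = -6/27 = -2/9.
||r||^2 = 158/3.

158/3


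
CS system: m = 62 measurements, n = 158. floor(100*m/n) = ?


100*m/n = 100*62/158 ≈ 39.2405.
floor = 39.

39


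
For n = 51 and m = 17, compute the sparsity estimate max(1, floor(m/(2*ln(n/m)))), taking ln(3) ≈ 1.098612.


n/m = 51/17 = 3.
ln(n/m) ≈ 1.098612.
2*ln(n/m) ≈ 2.197224.
m/(2*ln(n/m)) ≈ 17/2.197224 ≈ 7.737.
floor = 7.
k_max = max(1, 7) = 7.

7


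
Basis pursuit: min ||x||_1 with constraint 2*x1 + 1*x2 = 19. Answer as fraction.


Axis intercepts:
  x1 = 19/2, x2 = 0: L1 = 19/2
  x1 = 0, x2 = 19: L1 = 19
x* = (19/2, 0)
||x*||_1 = 19/2.

19/2


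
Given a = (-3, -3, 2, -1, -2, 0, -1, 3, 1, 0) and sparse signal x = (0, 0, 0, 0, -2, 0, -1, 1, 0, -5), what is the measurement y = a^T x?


Non-zero terms: ['-2*-2', '-1*-1', '3*1', '0*-5']
Products: [4, 1, 3, 0]
y = sum = 8.

8


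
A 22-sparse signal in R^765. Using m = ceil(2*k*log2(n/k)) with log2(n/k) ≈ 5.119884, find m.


log2(n/k) = log2(765/22) ≈ 5.119884.
2*k*log2(n/k) ≈ 2*22*5.119884 = 225.274896.
m = ceil(225.274896) = 226.

226


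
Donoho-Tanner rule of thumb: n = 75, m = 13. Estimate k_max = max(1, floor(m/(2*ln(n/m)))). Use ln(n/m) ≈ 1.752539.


n/m = 75/13.
ln(n/m) ≈ 1.752539.
2*ln(n/m) ≈ 3.505078.
m/(2*ln(n/m)) ≈ 13/3.505078 ≈ 3.7089.
floor = 3.
k_max = max(1, 3) = 3.

3


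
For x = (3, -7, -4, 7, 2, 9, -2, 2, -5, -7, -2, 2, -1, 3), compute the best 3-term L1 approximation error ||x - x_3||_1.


Sorted |x_i| descending: [9, 7, 7, 7, 5, 4, 3, 3, 2, 2, 2, 2, 2, 1]
Keep top 3: [9, 7, 7]
Tail entries: [7, 5, 4, 3, 3, 2, 2, 2, 2, 2, 1]
L1 error = sum of tail = 33.

33


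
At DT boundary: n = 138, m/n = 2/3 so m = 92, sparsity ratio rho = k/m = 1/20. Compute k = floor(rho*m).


m = 2/3*138 = 92.
rho = 1/20.
rho*m = 1/20*92 = 4.6.
k = floor(4.6) = 4.

4


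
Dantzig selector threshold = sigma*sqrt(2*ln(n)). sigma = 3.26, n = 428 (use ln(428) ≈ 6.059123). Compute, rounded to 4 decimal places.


ln(428) ≈ 6.059123.
2*ln(n) ≈ 12.118246.
sqrt(2*ln(n)) ≈ sqrt(12.118246) ≈ 3.481127.
threshold ≈ 3.26*3.481127 = 11.34847402 ≈ 11.3485.

11.3485


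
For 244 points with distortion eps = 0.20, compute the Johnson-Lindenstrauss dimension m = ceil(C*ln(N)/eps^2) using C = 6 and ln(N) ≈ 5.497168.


ln(244) ≈ 5.497168.
eps^2 = 0.20^2 = 0.04.
C*ln(N)/eps^2 ≈ 6*5.497168/0.04 ≈ 824.5752.
m = ceil(824.5752) = 825.

825


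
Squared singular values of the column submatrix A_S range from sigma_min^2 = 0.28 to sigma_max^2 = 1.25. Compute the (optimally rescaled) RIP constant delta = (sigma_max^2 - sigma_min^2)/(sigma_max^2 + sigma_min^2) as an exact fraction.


lambda_max - lambda_min = 1.25 - 0.28 = 0.97.
lambda_max + lambda_min = 1.25 + 0.28 = 1.53.
delta = 0.97/1.53 = 97/153.

97/153


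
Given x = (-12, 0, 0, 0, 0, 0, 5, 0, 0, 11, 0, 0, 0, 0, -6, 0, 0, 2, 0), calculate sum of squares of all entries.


Non-zero entries: [(0, -12), (6, 5), (9, 11), (14, -6), (17, 2)]
Squares: [144, 25, 121, 36, 4]
||x||_2^2 = sum = 330.

330


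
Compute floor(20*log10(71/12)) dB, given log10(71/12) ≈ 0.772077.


||x||/||e|| = 71/12.
log10(71/12) ≈ 0.772077.
20*log10(||x||/||e||) ≈ 20*0.772077 = 15.44154.
floor(15.44154) = 15.

15


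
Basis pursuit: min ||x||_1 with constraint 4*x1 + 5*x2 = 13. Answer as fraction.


Axis intercepts:
  x1 = 13/4, x2 = 0: L1 = 13/4
  x1 = 0, x2 = 13/5: L1 = 13/5
x* = (0, 13/5)
||x*||_1 = 13/5.

13/5


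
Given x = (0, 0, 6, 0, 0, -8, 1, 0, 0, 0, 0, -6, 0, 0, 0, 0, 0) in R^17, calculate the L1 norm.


Non-zero entries: [(2, 6), (5, -8), (6, 1), (11, -6)]
Absolute values: [6, 8, 1, 6]
||x||_1 = sum = 21.

21


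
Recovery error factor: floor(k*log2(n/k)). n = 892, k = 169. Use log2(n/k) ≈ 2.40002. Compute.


log2(n/k) = log2(892/169) ≈ 2.40002.
k*log2(n/k) ≈ 169*2.40002 = 405.60338.
floor(405.60338) = 405.

405


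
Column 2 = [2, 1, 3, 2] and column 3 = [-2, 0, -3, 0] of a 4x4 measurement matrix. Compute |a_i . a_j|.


Inner product: 2*-2 + 1*0 + 3*-3 + 2*0
Products: [-4, 0, -9, 0]
Sum = -13.
|dot| = 13.

13


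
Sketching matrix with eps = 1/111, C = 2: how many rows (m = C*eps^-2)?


1/eps = 111.
(1/eps)^2 = 12321.
m = 2*12321 = 24642.

24642


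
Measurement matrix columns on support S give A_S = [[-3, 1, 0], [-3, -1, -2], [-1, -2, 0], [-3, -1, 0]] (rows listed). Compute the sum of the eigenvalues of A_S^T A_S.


Sum of eigenvalues of A_S^T A_S = trace(A_S^T A_S) = sum of squared column norms of A_S.
A_S^T A_S diagonal: [28, 7, 4].
trace = 28 + 7 + 4 = 39.

39


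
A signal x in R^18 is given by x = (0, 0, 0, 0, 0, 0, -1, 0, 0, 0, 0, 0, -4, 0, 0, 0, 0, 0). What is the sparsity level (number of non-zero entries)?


Non-zero positions: [6, 12].
Sparsity = 2.

2


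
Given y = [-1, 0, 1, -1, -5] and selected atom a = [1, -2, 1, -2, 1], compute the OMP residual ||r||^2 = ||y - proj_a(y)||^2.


a^T a = 11.
a^T y = -3.
coeff = -3/11 = -3/11.
||r||^2 = 299/11.

299/11


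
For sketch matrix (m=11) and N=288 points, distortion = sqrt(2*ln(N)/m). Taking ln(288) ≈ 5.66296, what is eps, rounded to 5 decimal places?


ln(288) ≈ 5.66296.
2*ln(N)/m ≈ 2*5.66296/11 ≈ 1.02962909.
eps = sqrt(1.02962909) ≈ 1.0147064 ≈ 1.01471.

1.01471


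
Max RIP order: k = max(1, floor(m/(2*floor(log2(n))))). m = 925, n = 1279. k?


floor(log2(1279)) = 10.
2*10 = 20.
m/(2*floor(log2(n))) = 925/20 ≈ 46.25.
floor = 46.
k = max(1, 46) = 46.

46


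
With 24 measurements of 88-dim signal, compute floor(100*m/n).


100*m/n = 100*24/88 ≈ 27.2727.
floor = 27.

27


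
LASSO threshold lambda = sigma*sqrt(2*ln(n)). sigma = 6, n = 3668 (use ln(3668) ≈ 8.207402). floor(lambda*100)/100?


ln(3668) ≈ 8.207402.
2*ln(n) ≈ 16.414804.
sqrt(2*ln(n)) ≈ sqrt(16.414804) ≈ 4.051519.
lambda ≈ 6*4.051519 = 24.309114.
floor(lambda*100)/100 = 24.30.

24.30


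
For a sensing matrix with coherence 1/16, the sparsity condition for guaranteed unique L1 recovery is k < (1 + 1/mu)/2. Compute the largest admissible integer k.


1/mu = 16.
1 + 1/mu = 17.
(1 + 1/mu)/2 = 8.5 is not an integer, so k_max = floor(8.5) = 8.

8


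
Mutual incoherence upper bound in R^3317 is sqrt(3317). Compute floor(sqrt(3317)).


57^2 = 3249 <= 3317 < 3364 = 58^2, so 57 <= sqrt(3317) < 58.
floor(sqrt(3317)) = 57.

57


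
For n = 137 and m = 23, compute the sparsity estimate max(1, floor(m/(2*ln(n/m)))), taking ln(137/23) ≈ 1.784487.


n/m = 137/23.
ln(n/m) ≈ 1.784487.
2*ln(n/m) ≈ 3.568974.
m/(2*ln(n/m)) ≈ 23/3.568974 ≈ 6.4444.
floor = 6.
k_max = max(1, 6) = 6.

6


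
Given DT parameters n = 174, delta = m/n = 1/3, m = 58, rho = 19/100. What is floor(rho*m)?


m = 1/3*174 = 58.
rho = 19/100.
rho*m = 19/100*58 = 11.02.
k = floor(11.02) = 11.

11


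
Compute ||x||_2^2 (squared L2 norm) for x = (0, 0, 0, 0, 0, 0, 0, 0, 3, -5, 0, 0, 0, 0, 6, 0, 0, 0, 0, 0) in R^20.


Non-zero entries: [(8, 3), (9, -5), (14, 6)]
Squares: [9, 25, 36]
||x||_2^2 = sum = 70.

70


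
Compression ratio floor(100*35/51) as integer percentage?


100*m/n = 100*35/51 ≈ 68.6275.
floor = 68.

68


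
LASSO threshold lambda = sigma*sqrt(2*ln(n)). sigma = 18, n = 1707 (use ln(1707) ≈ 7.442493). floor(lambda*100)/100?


ln(1707) ≈ 7.442493.
2*ln(n) ≈ 14.884986.
sqrt(2*ln(n)) ≈ sqrt(14.884986) ≈ 3.858107.
lambda ≈ 18*3.858107 = 69.445926.
floor(lambda*100)/100 = 69.44.

69.44


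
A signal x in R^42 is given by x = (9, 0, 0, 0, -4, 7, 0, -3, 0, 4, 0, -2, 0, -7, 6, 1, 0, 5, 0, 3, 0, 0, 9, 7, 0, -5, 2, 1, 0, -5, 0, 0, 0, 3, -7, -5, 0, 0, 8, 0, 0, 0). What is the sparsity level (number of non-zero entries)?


Non-zero positions: [0, 4, 5, 7, 9, 11, 13, 14, 15, 17, 19, 22, 23, 25, 26, 27, 29, 33, 34, 35, 38].
Sparsity = 21.

21


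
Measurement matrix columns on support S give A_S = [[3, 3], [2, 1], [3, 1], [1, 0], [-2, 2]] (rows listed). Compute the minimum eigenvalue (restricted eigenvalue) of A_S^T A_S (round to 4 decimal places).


A_S^T A_S = [[27, 10], [10, 15]].
trace = 42.
det = 305.
disc = trace^2 - 4*det = 1764 - 4*305 = 544.
sqrt(544) ≈ 23.323808.
lam_min = (42 - sqrt(544))/2 ≈ (42 - 23.323808)/2 = 9.338096 ≈ 9.3381.

9.3381


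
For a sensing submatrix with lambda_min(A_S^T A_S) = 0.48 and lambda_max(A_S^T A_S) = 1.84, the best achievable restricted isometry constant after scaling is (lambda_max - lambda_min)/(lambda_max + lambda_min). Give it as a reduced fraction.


lambda_max - lambda_min = 1.84 - 0.48 = 1.36.
lambda_max + lambda_min = 1.84 + 0.48 = 2.32.
delta = 1.36/2.32 = 136/232 = 17/29.

17/29


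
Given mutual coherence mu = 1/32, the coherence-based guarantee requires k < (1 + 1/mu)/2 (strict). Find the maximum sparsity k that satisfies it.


1/mu = 32.
1 + 1/mu = 33.
(1 + 1/mu)/2 = 16.5 is not an integer, so k_max = floor(16.5) = 16.

16


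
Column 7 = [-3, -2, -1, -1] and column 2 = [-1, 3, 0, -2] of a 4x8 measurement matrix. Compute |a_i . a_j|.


Inner product: -3*-1 + -2*3 + -1*0 + -1*-2
Products: [3, -6, 0, 2]
Sum = -1.
|dot| = 1.

1


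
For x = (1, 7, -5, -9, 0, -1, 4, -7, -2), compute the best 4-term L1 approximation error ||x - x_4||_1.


Sorted |x_i| descending: [9, 7, 7, 5, 4, 2, 1, 1, 0]
Keep top 4: [9, 7, 7, 5]
Tail entries: [4, 2, 1, 1, 0]
L1 error = sum of tail = 8.

8


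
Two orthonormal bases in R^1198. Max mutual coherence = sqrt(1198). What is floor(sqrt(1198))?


34^2 = 1156 <= 1198 < 1225 = 35^2, so 34 <= sqrt(1198) < 35.
floor(sqrt(1198)) = 34.

34


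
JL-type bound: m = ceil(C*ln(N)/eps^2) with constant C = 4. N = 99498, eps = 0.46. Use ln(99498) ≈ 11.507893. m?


ln(99498) ≈ 11.507893.
eps^2 = 0.46^2 = 0.2116.
C*ln(N)/eps^2 ≈ 4*11.507893/0.2116 ≈ 217.5405.
m = ceil(217.5405) = 218.

218


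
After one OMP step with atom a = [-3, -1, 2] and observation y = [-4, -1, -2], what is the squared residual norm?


a^T a = 14.
a^T y = 9.
coeff = 9/14 = 9/14.
||r||^2 = 213/14.

213/14


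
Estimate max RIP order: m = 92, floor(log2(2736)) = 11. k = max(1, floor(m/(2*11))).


floor(log2(2736)) = 11.
2*11 = 22.
m/(2*floor(log2(n))) = 92/22 ≈ 4.1818.
floor = 4.
k = max(1, 4) = 4.

4


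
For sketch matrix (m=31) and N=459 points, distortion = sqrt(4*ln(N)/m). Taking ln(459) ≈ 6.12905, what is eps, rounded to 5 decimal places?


ln(459) ≈ 6.12905.
4*ln(N)/m ≈ 4*6.12905/31 ≈ 0.79084516.
eps = sqrt(0.79084516) ≈ 0.8892948 ≈ 0.88929.

0.88929


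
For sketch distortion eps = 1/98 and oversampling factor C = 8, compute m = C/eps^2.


1/eps = 98.
(1/eps)^2 = 9604.
m = 8*9604 = 76832.

76832


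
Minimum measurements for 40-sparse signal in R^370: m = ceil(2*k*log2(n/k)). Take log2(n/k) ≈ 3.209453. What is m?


log2(n/k) = log2(370/40) ≈ 3.209453.
2*k*log2(n/k) ≈ 2*40*3.209453 = 256.75624.
m = ceil(256.75624) = 257.

257


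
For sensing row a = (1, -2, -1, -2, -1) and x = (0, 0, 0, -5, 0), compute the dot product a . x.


Non-zero terms: ['-2*-5']
Products: [10]
y = sum = 10.

10


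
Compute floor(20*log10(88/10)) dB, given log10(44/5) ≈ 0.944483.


||x||/||e|| = 88/10 = 44/5.
log10(44/5) ≈ 0.944483.
20*log10(||x||/||e||) ≈ 20*0.944483 = 18.88966.
floor(18.88966) = 18.

18


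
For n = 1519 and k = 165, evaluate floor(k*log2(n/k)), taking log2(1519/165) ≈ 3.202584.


log2(n/k) = log2(1519/165) ≈ 3.202584.
k*log2(n/k) ≈ 165*3.202584 = 528.42636.
floor(528.42636) = 528.

528


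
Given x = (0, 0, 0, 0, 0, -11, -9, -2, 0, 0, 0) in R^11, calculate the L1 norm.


Non-zero entries: [(5, -11), (6, -9), (7, -2)]
Absolute values: [11, 9, 2]
||x||_1 = sum = 22.

22


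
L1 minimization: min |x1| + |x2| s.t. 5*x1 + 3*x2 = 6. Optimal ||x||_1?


Axis intercepts:
  x1 = 6/5, x2 = 0: L1 = 6/5
  x1 = 0, x2 = 2: L1 = 2
x* = (6/5, 0)
||x*||_1 = 6/5.

6/5


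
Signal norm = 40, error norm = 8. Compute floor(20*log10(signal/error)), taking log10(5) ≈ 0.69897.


||x||/||e|| = 40/8 = 5.
log10(5) ≈ 0.69897.
20*log10(||x||/||e||) ≈ 20*0.69897 = 13.9794.
floor(13.9794) = 13.

13


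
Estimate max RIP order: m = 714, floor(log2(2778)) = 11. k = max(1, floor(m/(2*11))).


floor(log2(2778)) = 11.
2*11 = 22.
m/(2*floor(log2(n))) = 714/22 ≈ 32.4545.
floor = 32.
k = max(1, 32) = 32.

32


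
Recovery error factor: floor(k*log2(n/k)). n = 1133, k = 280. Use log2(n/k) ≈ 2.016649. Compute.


log2(n/k) = log2(1133/280) ≈ 2.016649.
k*log2(n/k) ≈ 280*2.016649 = 564.66172.
floor(564.66172) = 564.

564


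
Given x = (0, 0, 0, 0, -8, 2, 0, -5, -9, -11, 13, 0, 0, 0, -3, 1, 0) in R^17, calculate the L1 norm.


Non-zero entries: [(4, -8), (5, 2), (7, -5), (8, -9), (9, -11), (10, 13), (14, -3), (15, 1)]
Absolute values: [8, 2, 5, 9, 11, 13, 3, 1]
||x||_1 = sum = 52.

52


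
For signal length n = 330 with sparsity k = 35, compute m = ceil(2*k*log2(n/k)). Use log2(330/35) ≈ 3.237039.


log2(n/k) = log2(330/35) ≈ 3.237039.
2*k*log2(n/k) ≈ 2*35*3.237039 = 226.59273.
m = ceil(226.59273) = 227.

227


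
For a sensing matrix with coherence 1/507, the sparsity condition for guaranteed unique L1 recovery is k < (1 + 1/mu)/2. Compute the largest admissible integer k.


1/mu = 507.
1 + 1/mu = 508.
(1 + 1/mu)/2 = 254 is an integer and the inequality is strict, so k_max = 254 - 1 = 253.

253


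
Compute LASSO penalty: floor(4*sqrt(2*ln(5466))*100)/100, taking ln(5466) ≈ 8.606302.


ln(5466) ≈ 8.606302.
2*ln(n) ≈ 17.212604.
sqrt(2*ln(n)) ≈ sqrt(17.212604) ≈ 4.148808.
lambda ≈ 4*4.148808 = 16.595232.
floor(lambda*100)/100 = 16.59.

16.59


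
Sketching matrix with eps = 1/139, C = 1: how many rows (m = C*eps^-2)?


1/eps = 139.
(1/eps)^2 = 19321.
m = 1*19321 = 19321.

19321


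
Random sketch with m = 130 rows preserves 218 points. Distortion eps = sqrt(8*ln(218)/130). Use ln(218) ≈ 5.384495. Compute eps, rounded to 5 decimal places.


ln(218) ≈ 5.384495.
8*ln(N)/m ≈ 8*5.384495/130 ≈ 0.33135354.
eps = sqrt(0.33135354) ≈ 0.5756332 ≈ 0.57563.

0.57563


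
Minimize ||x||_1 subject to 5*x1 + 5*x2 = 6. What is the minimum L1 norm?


Axis intercepts:
  x1 = 6/5, x2 = 0: L1 = 6/5
  x1 = 0, x2 = 6/5: L1 = 6/5
x* = (6/5, 0)
||x*||_1 = 6/5.

6/5


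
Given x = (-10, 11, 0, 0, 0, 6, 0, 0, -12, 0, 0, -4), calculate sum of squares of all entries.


Non-zero entries: [(0, -10), (1, 11), (5, 6), (8, -12), (11, -4)]
Squares: [100, 121, 36, 144, 16]
||x||_2^2 = sum = 417.

417


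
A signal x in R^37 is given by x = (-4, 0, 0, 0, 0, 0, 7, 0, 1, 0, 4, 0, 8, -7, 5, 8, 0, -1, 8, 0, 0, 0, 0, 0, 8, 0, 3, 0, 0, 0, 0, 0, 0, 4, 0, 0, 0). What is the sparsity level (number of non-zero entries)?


Non-zero positions: [0, 6, 8, 10, 12, 13, 14, 15, 17, 18, 24, 26, 33].
Sparsity = 13.

13


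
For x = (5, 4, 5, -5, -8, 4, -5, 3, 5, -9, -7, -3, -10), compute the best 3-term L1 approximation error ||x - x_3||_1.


Sorted |x_i| descending: [10, 9, 8, 7, 5, 5, 5, 5, 5, 4, 4, 3, 3]
Keep top 3: [10, 9, 8]
Tail entries: [7, 5, 5, 5, 5, 5, 4, 4, 3, 3]
L1 error = sum of tail = 46.

46


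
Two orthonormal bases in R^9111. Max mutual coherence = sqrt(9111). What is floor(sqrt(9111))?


95^2 = 9025 <= 9111 < 9216 = 96^2, so 95 <= sqrt(9111) < 96.
floor(sqrt(9111)) = 95.

95


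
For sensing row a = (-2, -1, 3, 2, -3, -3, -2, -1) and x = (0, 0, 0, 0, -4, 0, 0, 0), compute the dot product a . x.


Non-zero terms: ['-3*-4']
Products: [12]
y = sum = 12.

12


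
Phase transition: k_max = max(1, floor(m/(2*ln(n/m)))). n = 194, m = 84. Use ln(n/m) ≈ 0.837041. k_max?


n/m = 194/84 = 97/42.
ln(n/m) ≈ 0.837041.
2*ln(n/m) ≈ 1.674082.
m/(2*ln(n/m)) ≈ 84/1.674082 ≈ 50.1768.
floor = 50.
k_max = max(1, 50) = 50.

50


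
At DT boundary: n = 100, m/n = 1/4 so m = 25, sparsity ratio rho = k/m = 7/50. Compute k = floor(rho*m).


m = 1/4*100 = 25.
rho = 7/50.
rho*m = 7/50*25 = 3.5.
k = floor(3.5) = 3.

3
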